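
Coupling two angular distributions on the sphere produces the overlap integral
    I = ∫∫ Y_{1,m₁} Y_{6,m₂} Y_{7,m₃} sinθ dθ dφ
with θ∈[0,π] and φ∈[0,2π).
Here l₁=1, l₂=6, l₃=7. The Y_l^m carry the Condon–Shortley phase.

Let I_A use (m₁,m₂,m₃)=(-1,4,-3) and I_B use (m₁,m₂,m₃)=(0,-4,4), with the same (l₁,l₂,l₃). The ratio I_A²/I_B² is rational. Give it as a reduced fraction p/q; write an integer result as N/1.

Same 1,6,7: normalisation and zero-m 3j drop out of the ratio.
A: Δ: 0! 2! 12! / 15! → 1/1365; sum: t=0:+1/14515200 = 1/14515200; 3j²(1 6 7; -1 4 -3) = Δ·Π!·Σ² = 2/455  (sign +1)
B: Δ: 0! 2! 12! / 15! → 1/1365; sum: t=0:+1/7257600 = 1/7257600; 3j²(1 6 7; 0 -4 4) = Δ·Π!·Σ² = 11/455  (sign -1)
I_A²/I_B² = (2/455)/(11/455) = 2/11

2/11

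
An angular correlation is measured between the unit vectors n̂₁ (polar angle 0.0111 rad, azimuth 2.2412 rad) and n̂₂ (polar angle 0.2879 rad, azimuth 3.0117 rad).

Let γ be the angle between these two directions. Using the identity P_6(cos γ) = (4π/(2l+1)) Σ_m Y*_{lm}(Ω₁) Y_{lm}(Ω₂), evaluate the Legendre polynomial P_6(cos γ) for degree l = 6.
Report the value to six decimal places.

0.329309

Addition theorem: P_6(cos γ) = (4π/13) Σ_m Y*_{lm}(Ω₁) Y_{lm}(Ω₂), m = −6…6:
  [-6]  conj(Y_{6,-6})(Ω₁) = (0.000000, 0.000000) ; Y_{6,-6}(Ω₂) = (0.000180, 0.000178) ; Δ = (-0.000000, 0.000000)
  [-5]  conj(Y_{6,-5})(Ω₁) = (0.000000, -0.000000) ; Y_{6,-5}(Ω₂) = (-0.002358, -0.001791) ; Δ = (-0.000000, 0.000000)
  [-4]  conj(Y_{6,-4})(Ω₁) = (-0.000000, 0.000000) ; Y_{6,-4}(Ω₂) = (0.018345, 0.010493) ; Δ = (-0.000000, -0.000000)
  [-3]  conj(Y_{6,-3})(Ω₁) = (0.000006, 0.000003) ; Y_{6,-3}(Ω₂) = (-0.094077, -0.038635) ; Δ = (-0.000000, -0.000001)
  [-2]  conj(Y_{6,-2})(Ω₁) = (-0.000146, -0.000625) ; Y_{6,-2}(Ω₂) = (0.313270, 0.083265) ; Δ = (0.000006, -0.000208)
  [-1]  conj(Y_{6,-1})(Ω₁) = (-0.022715, 0.028647) ; Y_{6,-1}(Ω₂) = (-0.590796, -0.077175) ; Δ = (0.015631, -0.015172)
  [+0]  conj(Y_{6,0})(Ω₁) = (1.015792, -0.000000) ; Y_{6,0}(Ω₂) = (0.304590, 0.000000) ; Δ = (0.309400, 0.000000)
  [+1]  conj(Y_{6,1})(Ω₁) = (0.022715, 0.028647) ; Y_{6,1}(Ω₂) = (0.590796, -0.077175) ; Δ = (0.015631, 0.015172)
  [+2]  conj(Y_{6,2})(Ω₁) = (-0.000146, 0.000625) ; Y_{6,2}(Ω₂) = (0.313270, -0.083265) ; Δ = (0.000006, 0.000208)
  [+3]  conj(Y_{6,3})(Ω₁) = (-0.000006, 0.000003) ; Y_{6,3}(Ω₂) = (0.094077, -0.038635) ; Δ = (-0.000000, 0.000001)
  [+4]  conj(Y_{6,4})(Ω₁) = (-0.000000, -0.000000) ; Y_{6,4}(Ω₂) = (0.018345, -0.010493) ; Δ = (-0.000000, 0.000000)
  [+5]  conj(Y_{6,5})(Ω₁) = (-0.000000, -0.000000) ; Y_{6,5}(Ω₂) = (0.002358, -0.001791) ; Δ = (-0.000000, -0.000000)
  [+6]  conj(Y_{6,6})(Ω₁) = (0.000000, -0.000000) ; Y_{6,6}(Ω₂) = (0.000180, -0.000178) ; Δ = (-0.000000, -0.000000)
Total Σ_m = (0.340673, -0.000000). Multiply by 0.966644: (0.329309, -0.000000). P_6(cos γ) = 0.329309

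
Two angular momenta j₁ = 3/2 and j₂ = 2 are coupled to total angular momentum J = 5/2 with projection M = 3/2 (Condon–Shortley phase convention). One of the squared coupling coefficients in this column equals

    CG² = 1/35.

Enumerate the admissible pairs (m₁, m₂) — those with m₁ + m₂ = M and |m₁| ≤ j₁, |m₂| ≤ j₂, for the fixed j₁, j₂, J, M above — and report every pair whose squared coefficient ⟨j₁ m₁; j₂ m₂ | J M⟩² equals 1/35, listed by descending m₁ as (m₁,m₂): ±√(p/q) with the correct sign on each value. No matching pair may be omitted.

Admissible pairs with m₁+m₂ = M = 3/2: (-1/2,2), (1/2,1), (3/2,0)
  (m₁,m₂)=(3/2,0): CG² = 18/35, CG = +√(18/35)
  (m₁,m₂)=(1/2,1): CG² = 1/35, CG = −√(1/35)   ← matches the target
  (m₁,m₂)=(-1/2,2): CG² = 16/35, CG = −√(16/35)
Pairs with CG² = 1/35: (1/2,1): −√(1/35)

(1/2,1): −√(1/35)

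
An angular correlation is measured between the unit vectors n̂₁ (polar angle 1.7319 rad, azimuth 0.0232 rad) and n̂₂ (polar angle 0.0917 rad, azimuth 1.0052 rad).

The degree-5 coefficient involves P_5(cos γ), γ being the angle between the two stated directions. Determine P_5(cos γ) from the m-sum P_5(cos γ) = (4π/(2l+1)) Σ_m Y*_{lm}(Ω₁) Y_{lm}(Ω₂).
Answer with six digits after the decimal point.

-0.194006

Summing Y*_{l m}(θ₁,φ₁)·Y_{l m}(θ₂,φ₂) over m ∈ [−5, 5]; prefactor 4π/(2·5+1) = 1.142397:
  term(m=-5) = +0.000000+0.000001i   from Y*(Ω₁)=+0.431927+0.050330i, Y(Ω₂)=+0.000001+0.000003i
  term(m=-4) = +0.000016-0.000016i   from Y*(Ω₁)=-0.222511-0.020709i, Y(Ω₂)=-0.000066+0.000079i
  term(m=-3) = +0.000528+0.000105i   from Y*(Ω₁)=-0.255019-0.017778i, Y(Ω₂)=-0.002088-0.000265i
  term(m=-2) = -0.002617-0.006309i   from Y*(Ω₁)=+0.244151+0.011337i, Y(Ω₂)=-0.011894-0.025290i
  term(m=-1) = +0.026142-0.039145i   from Y*(Ω₁)=+0.206593+0.004794i, Y(Ω₂)=+0.122075-0.192313i
  term(m=+0) = -0.217962-0.000000i   from Y*(Ω₁)=-0.248389-0.000000i, Y(Ω₂)=+0.877501+0.000000i
  term(m=+1) = +0.026142+0.039145i   from Y*(Ω₁)=-0.206593+0.004794i, Y(Ω₂)=-0.122075-0.192313i
  term(m=+2) = -0.002617+0.006309i   from Y*(Ω₁)=+0.244151-0.011337i, Y(Ω₂)=-0.011894+0.025290i
  term(m=+3) = +0.000528-0.000105i   from Y*(Ω₁)=+0.255019-0.017778i, Y(Ω₂)=+0.002088-0.000265i
  term(m=+4) = +0.000016+0.000016i   from Y*(Ω₁)=-0.222511+0.020709i, Y(Ω₂)=-0.000066-0.000079i
  term(m=+5) = +0.000000-0.000001i   from Y*(Ω₁)=-0.431927+0.050330i, Y(Ω₂)=-0.000001+0.000003i
Σ over m = -0.169824-0.000000i; ×(4π/11) → -0.194006-0.000000i. Real part: -0.194006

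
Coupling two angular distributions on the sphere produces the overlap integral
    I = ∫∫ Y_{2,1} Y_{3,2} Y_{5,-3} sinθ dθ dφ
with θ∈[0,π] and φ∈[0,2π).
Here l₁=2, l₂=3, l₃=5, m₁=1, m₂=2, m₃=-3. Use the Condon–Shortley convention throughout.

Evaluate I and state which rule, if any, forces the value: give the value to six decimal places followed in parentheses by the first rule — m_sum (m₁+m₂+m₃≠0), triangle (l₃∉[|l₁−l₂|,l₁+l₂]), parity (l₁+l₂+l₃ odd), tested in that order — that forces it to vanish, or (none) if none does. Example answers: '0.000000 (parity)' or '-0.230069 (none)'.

Rules hold: Σm=0, L=10 even, 1≤5≤5.
N = 5·7·11 = 385
Δ = 0!·4!·6!/11! = 1/2310
Racah Σ t=0..0: t=0:+1/144 = 1/144
⇒ 3j(2 3 5; 0 0 0)² = 10/231, sgn -1
Racah Σ t=0..0: t=0:+1/720 = 1/720
⇒ 3j(2 3 5; 1 2 -3)² = 8/165, sgn +1
4πI² = N·(3j₀)²·(3jₘ)² = 80/99
I = -1·√(0.808081/4π) = -0.25358436
No selection rule forces the value: the integral is nonzero (none).

-0.253584 (none)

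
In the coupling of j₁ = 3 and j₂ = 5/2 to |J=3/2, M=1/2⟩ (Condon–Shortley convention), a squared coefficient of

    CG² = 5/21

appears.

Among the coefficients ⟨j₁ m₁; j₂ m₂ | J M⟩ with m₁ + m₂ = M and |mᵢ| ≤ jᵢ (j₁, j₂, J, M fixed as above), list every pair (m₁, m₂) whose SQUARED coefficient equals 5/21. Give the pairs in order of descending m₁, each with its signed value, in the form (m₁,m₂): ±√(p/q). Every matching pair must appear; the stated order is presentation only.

(-2,5/2): +√(5/21)

Admissible pairs with m₁+m₂ = M = 1/2: (-2,5/2), (-1,3/2), (0,1/2), (1,-1/2), (2,-3/2), (3,-5/2)
  (m₁,m₂)=(3,-5/2): CG² = 5/14, CG = +√(5/14)
  (m₁,m₂)=(2,-3/2): CG² = 1/21, CG = −√(1/21)
  (m₁,m₂)=(1,-1/2): CG² = 1/105, CG = −√(1/105)
  (m₁,m₂)=(0,1/2): CG² = 4/35, CG = +√(4/35)
  (m₁,m₂)=(-1,3/2): CG² = 7/30, CG = −√(7/30)
  (m₁,m₂)=(-2,5/2): CG² = 5/21, CG = +√(5/21)   ← matches the target
Pairs with CG² = 5/21: (-2,5/2): +√(5/21)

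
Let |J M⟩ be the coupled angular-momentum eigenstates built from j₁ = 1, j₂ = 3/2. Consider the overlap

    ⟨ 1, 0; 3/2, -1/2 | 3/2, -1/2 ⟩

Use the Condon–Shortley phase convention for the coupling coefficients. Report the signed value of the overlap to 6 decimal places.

+0.258199

j₁+j₂−J=1  J+j₁−j₂=1  J−j₁+j₂=2  j₁+j₂+J+1=5
(j₁±m₁, j₂±m₂, J±M) = (1,1,1,2,1,2)
P² = 4/15
sum k=0..1:
  [0] +1/1 = 1
  [1] −1/2 = -1/2
S = 1/2
C² = P²·S² = 1/15 ; C = +0.258199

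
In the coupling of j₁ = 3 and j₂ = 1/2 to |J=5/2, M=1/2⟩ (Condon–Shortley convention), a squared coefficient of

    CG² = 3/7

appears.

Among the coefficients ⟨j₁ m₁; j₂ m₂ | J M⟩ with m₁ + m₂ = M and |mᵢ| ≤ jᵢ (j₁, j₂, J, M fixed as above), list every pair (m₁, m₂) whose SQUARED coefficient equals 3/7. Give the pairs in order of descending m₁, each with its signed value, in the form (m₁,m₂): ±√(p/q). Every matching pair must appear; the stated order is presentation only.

Admissible pairs with m₁+m₂ = M = 1/2: (0,1/2), (1,-1/2)
  (m₁,m₂)=(1,-1/2): CG² = 4/7, CG = +√(4/7)
  (m₁,m₂)=(0,1/2): CG² = 3/7, CG = −√(3/7)   ← matches the target
Pairs with CG² = 3/7: (0,1/2): −√(3/7)

(0,1/2): −√(3/7)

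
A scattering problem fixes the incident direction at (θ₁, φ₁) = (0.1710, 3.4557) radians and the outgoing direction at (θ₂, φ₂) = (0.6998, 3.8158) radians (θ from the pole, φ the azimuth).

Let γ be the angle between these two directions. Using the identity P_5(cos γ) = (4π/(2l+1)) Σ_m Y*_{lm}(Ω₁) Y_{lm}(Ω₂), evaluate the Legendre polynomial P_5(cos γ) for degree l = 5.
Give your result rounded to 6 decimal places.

Summing Y*_{l m}(θ₁,φ₁)·Y_{l m}(θ₂,φ₂) over m ∈ [−5, 5]; prefactor 4π/(2·5+1) = 1.142397:
  m=-5: (-0.000000-0.000066i) × (+0.050091-0.011699i) = -0.000001-0.000003i  (running Σ = -0.000001-0.000003i)
  m=-4: (+0.000375+0.001153i) × (-0.174403-0.083123i) = +0.000030-0.000232i  (running Σ = +0.000030-0.000236i)
  m=-3: (-0.007756-0.010672i) × (+0.172175+0.354775i) = +0.002451-0.004589i  (running Σ = +0.002480-0.004825i)
  m=-2: (+0.074855+0.054373i) × (+0.089616-0.396319i) = +0.028257-0.024794i  (running Σ = +0.030738-0.029619i)
  m=-1: (-0.373565-0.121357i) × (+0.000220-0.000176i) = -0.000103+0.000039i  (running Σ = +0.030634-0.029580i)
  m=0: (+0.741164-0.000000i) × (-0.392669+0.000000i) = -0.291033+0.000000i  (running Σ = -0.260398-0.029580i)
  m=1: (+0.373565-0.121357i) × (-0.000220-0.000176i) = -0.000103-0.000039i  (running Σ = -0.260502-0.029619i)
  m=2: (+0.074855-0.054373i) × (+0.089616+0.396319i) = +0.028257+0.024794i  (running Σ = -0.232244-0.004825i)
  m=3: (+0.007756-0.010672i) × (-0.172175+0.354775i) = +0.002451+0.004589i  (running Σ = -0.229794-0.000236i)
  m=4: (+0.000375-0.001153i) × (-0.174403+0.083123i) = +0.000030+0.000232i  (running Σ = -0.229763-0.000003i)
  m=5: (+0.000000-0.000066i) × (-0.050091-0.011699i) = -0.000001+0.000003i  (running Σ = -0.229764+0.000000i)
Σ over m = -0.229764+0.000000i; ×(4π/11) → -0.262482+0.000000i. Real part: -0.262482

-0.262482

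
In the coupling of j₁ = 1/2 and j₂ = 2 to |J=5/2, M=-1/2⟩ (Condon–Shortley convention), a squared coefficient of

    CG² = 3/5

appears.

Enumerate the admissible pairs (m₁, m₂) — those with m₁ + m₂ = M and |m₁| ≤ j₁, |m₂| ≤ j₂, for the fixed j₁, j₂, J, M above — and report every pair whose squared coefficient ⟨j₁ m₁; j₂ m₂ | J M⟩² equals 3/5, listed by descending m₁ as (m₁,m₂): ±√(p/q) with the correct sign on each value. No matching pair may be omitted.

Admissible pairs with m₁+m₂ = M = -1/2: (-1/2,0), (1/2,-1)
  (m₁,m₂)=(1/2,-1): CG² = 2/5, CG = +√(2/5)
  (m₁,m₂)=(-1/2,0): CG² = 3/5, CG = +√(3/5)   ← matches the target
Pairs with CG² = 3/5: (-1/2,0): +√(3/5)

(-1/2,0): +√(3/5)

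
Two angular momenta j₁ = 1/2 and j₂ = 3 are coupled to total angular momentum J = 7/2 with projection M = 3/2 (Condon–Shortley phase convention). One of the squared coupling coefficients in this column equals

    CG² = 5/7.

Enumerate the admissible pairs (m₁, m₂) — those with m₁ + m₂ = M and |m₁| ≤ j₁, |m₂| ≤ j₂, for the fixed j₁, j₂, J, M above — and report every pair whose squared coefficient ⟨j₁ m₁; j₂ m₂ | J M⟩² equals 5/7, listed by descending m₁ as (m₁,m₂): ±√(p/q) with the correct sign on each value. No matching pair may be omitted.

(1/2,1): +√(5/7)

Admissible pairs with m₁+m₂ = M = 3/2: (-1/2,2), (1/2,1)
  (m₁,m₂)=(1/2,1): CG² = 5/7, CG = +√(5/7)   ← matches the target
  (m₁,m₂)=(-1/2,2): CG² = 2/7, CG = +√(2/7)
Pairs with CG² = 5/7: (1/2,1): +√(5/7)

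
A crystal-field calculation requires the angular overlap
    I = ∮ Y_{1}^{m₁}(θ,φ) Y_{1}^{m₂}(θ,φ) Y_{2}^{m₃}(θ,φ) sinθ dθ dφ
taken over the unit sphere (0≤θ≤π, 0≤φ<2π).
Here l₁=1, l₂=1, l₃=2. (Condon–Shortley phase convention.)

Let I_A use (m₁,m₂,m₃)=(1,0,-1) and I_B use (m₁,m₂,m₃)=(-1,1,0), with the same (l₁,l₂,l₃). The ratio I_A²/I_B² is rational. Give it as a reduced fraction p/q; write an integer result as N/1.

3/1

l's match ⇒ only the (l;m) 3-j factors differ between A and B.
A: triangle coeff Δ(1,1,2) = 1/30; Σ_t [0,0]: t=0:+1/2 = 1/2; (3j)²=1/10 [(1 1 2; 1 0 -1)], sign=-1
B: triangle coeff Δ(1,1,2) = 1/30; Σ_t [0,0]: t=0:+1/4 = 1/4; (3j)²=1/30 [(1 1 2; -1 1 0)], sign=+1
I_A²/I_B² = (1/10)/(1/30) = 3/1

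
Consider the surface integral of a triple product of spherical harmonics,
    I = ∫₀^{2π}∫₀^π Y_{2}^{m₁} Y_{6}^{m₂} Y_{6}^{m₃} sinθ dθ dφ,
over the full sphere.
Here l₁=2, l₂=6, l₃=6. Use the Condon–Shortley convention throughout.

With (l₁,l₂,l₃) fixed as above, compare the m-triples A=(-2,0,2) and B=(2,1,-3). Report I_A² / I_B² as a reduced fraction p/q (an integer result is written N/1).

7/6

Shared (l₁,l₂,l₃)=(2,6,6): N and (l;000)² cancel in I_A²/I_B².
A: Δ = 2!·2!·10!/15! = 1/90090; Racah Σ t=2..2: t=2:+1/69120 = 1/69120; ⇒ 3j(2 6 6; -2 0 2)² = 4/143, sgn +1
B: Δ = 2!·2!·10!/15! = 1/90090; Racah Σ t=0..0: t=0:+1/120960 = 1/120960; ⇒ 3j(2 6 6; 2 1 -3)² = 24/1001, sgn -1
I_A²/I_B² = (4/143)/(24/1001) = 7/6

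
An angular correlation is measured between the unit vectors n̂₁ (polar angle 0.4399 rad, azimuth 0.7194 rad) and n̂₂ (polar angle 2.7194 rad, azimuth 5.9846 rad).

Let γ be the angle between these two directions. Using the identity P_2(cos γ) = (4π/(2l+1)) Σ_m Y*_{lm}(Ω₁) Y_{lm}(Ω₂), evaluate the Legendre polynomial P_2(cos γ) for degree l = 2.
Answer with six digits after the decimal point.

Addition theorem: P_2(cos γ) = (4π/5) Σ_m Y*_{lm}(Ω₁) Y_{lm}(Ω₂), m = −2…2:
  term(m=-2) = -0.002038+0.004060i   from Y*(Ω₁)=+0.009219+0.069440i, Y(Ω₂)=+0.053632+0.036470i
  term(m=-1) = -0.045134-0.073153i   from Y*(Ω₁)=+0.223906+0.196143i, Y(Ω₂)=-0.275988-0.084945i
  term(m=+0) = +0.216702+0.000000i   from Y*(Ω₁)=+0.459197-0.000000i, Y(Ω₂)=+0.471916+0.000000i
  term(m=+1) = -0.045134+0.073153i   from Y*(Ω₁)=-0.223906+0.196143i, Y(Ω₂)=+0.275988-0.084945i
  term(m=+2) = -0.002038-0.004060i   from Y*(Ω₁)=+0.009219-0.069440i, Y(Ω₂)=+0.053632-0.036470i
Σ over m = +0.122359-0.000000i; ×(4π/5) → +0.307521-0.000000i. Real part: 0.307521

0.307521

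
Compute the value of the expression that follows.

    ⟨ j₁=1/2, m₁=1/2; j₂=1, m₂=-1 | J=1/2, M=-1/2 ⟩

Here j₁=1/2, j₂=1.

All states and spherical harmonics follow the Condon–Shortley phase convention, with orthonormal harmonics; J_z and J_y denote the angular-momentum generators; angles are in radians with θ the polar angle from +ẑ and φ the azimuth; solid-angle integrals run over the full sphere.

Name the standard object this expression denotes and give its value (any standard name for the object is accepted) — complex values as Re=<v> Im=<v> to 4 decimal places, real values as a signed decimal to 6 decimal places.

Clebsch–Gordan coefficient, +√(2/3) ≈ +0.816497

This is a Clebsch–Gordan (vector-coupling) coefficient.
j₁+j₂−J=1  J+j₁−j₂=0  J−j₁+j₂=1  j₁+j₂+J+1=3
(j₁±m₁, j₂±m₂, J±M) = (1,0,0,2,0,1)
P² = 2/3
sum k=0..0:
  [0] +1/1 = 1
S = 1
C² = P²·S² = 2/3 ; C = +0.816497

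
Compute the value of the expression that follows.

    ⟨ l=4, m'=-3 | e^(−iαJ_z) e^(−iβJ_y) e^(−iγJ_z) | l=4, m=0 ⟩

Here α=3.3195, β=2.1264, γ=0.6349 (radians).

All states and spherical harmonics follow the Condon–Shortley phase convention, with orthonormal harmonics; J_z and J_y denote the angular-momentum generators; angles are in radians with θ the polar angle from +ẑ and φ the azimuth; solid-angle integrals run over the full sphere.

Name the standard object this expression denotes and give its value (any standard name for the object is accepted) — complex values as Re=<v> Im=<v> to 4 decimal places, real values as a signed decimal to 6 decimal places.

This is a Wigner D-matrix element — the rotation-matrix element ⟨l m'| R(α,β,γ) |l m⟩ in the angular-momentum basis.
First d^4_{-3,0}(β=2.1264), then the phase factors e^{-i(-3)α} and e^{-i(0)γ}:
Half-angle: c=0.486078, s=0.873915. N=√(1·5040·24·24)=1703.830978
k∈{3,4} keeps every argument non-negative
  k=3: (−1)^0·1703.8310/(144)·0.4861^5·0.8739^3 = +0.214290
  k=4: (−1)^1·1703.8310/(144)·0.4861^3·0.8739^5 = -0.692674
d^4_{-3,0}(2.1264) = +0.214290 -0.692674 = -0.478384
D = (-0.860919-0.508741i)·(-0.478384)·(+1.000000+0.000000i) = +0.411850+0.243374i

Wigner D-matrix element, Re=0.4119 Im=0.2434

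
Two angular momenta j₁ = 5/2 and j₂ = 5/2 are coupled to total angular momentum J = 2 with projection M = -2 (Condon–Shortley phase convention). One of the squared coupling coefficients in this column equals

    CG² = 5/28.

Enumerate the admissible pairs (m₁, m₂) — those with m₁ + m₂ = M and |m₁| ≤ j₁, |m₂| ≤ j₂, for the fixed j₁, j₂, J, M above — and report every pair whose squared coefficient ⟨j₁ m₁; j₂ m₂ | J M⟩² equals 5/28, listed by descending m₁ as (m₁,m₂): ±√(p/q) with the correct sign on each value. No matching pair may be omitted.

Admissible pairs with m₁+m₂ = M = -2: (-5/2,1/2), (-3/2,-1/2), (-1/2,-3/2), (1/2,-5/2)
  (m₁,m₂)=(1/2,-5/2): CG² = 5/28, CG = +√(5/28)   ← matches the target
  (m₁,m₂)=(-1/2,-3/2): CG² = 9/28, CG = −√(9/28)
  (m₁,m₂)=(-3/2,-1/2): CG² = 9/28, CG = +√(9/28)
  (m₁,m₂)=(-5/2,1/2): CG² = 5/28, CG = −√(5/28)   ← matches the target
Pairs with CG² = 5/28: (1/2,-5/2): +√(5/28); (-5/2,1/2): −√(5/28)

(1/2,-5/2): +√(5/28); (-5/2,1/2): −√(5/28)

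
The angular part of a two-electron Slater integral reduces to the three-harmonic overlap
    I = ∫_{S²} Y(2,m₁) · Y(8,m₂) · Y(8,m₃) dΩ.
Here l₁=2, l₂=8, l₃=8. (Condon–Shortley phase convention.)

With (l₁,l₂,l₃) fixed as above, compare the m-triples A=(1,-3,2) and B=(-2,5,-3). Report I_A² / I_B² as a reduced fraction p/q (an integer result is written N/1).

55/104

l's match ⇒ only the (l;m) 3-j factors differ between A and B.
A: triangle coeff Δ(2,8,8) = 1/348840; Σ_t [0,1]: t=0:+1/87091200 t=1:−1/174182400 = 1/174182400; (3j)²=55/7752 [(2 8 8; 1 -3 2)], sign=+1
B: triangle coeff Δ(2,8,8) = 1/348840; Σ_t [2,2]: t=2:+1/958003200 = 1/958003200; (3j)²=13/969 [(2 8 8; -2 5 -3)], sign=-1
I_A²/I_B² = (55/7752)/(13/969) = 55/104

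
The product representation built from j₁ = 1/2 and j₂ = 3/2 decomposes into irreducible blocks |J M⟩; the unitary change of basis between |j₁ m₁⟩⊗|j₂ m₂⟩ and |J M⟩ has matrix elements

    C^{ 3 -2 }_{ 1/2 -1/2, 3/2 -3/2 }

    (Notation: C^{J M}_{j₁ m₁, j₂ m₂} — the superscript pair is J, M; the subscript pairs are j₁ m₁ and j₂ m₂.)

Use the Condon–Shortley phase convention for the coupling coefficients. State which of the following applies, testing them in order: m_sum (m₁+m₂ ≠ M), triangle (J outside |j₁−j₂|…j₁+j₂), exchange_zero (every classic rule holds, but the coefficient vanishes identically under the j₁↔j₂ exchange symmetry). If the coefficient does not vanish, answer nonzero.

triangle

m-sum: m₁+m₂ = -1/2+(-3/2) = -2, M = -2  ✓
triangle: need |j₁−j₂| ≤ J ≤ j₁+j₂, i.e. J ∈ [1, 2]; J = 3 is outside ✗ ⇒ coefficient is 0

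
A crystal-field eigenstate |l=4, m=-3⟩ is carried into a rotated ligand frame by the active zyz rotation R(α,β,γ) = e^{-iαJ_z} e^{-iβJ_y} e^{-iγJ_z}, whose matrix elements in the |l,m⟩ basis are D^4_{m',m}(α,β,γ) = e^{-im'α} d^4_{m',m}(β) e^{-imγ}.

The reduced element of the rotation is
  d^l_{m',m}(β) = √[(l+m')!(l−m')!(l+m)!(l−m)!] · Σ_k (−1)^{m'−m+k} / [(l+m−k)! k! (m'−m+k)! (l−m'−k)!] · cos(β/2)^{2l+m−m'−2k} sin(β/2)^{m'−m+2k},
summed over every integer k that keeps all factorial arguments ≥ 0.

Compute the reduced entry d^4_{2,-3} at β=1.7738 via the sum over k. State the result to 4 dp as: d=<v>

d^4_{2,-3}(β=1.7738) via the finite sum:
c=cos(1.773800/2)=0.631818, s=sin(1.773800/2)=0.775117; N=√[720·2·1·5040]=2693.993318
k∈{0,1} keeps every argument non-negative
  k=0: (−1)^5·2693.9933/(240)·0.6318^3·0.7751^5 = -0.792131
  k=1: (−1)^6·2693.9933/(720)·0.6318^1·0.7751^7 = +0.397398
d^4_{2,-3}(1.7738) = -0.792131 +0.397398 = -0.394732

d=-0.3947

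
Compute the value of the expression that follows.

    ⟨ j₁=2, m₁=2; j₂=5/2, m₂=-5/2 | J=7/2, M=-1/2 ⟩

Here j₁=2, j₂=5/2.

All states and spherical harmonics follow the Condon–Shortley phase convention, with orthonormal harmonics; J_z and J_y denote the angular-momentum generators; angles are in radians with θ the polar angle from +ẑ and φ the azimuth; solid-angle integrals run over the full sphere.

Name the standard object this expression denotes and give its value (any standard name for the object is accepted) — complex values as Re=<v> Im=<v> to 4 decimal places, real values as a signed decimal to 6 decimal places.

Clebsch–Gordan coefficient, +√(4/63) ≈ +0.251976

This is a Clebsch–Gordan (vector-coupling) coefficient.
triangle: 1!·3!·4!/9! = 144/362880
(j±m)!: 4!·0!·0!·5!·3!·4! = 414720
prefactor² = (2J+1)·Δ·N² = 9216/7
  k=0: +1/(0!·1!·0!·0!·3!·4!) = 1/144
Σ = 1/144  ⇒  CG² = 9216/7·(1/144)² = 4/63
CG = +√(4/63) = +0.251976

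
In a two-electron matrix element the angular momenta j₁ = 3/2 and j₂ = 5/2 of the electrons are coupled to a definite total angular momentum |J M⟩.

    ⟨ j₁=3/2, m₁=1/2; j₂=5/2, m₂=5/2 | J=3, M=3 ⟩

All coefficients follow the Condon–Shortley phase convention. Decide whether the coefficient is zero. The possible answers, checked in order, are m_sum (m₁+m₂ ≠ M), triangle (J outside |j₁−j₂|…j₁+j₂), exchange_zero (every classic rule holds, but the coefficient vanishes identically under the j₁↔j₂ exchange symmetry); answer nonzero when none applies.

nonzero

m-sum: m₁+m₂ = 1/2+5/2 = 3, M = 3  ✓
triangle: |j₁−j₂| = 1 ≤ J = 3 ≤ j₁+j₂ = 4  ✓
exchange: j₁≠j₂ or m₁≠m₂ — the exchange symmetry imposes no constraint here
value check: CG = −√(5/8) = -0.790569 ≠ 0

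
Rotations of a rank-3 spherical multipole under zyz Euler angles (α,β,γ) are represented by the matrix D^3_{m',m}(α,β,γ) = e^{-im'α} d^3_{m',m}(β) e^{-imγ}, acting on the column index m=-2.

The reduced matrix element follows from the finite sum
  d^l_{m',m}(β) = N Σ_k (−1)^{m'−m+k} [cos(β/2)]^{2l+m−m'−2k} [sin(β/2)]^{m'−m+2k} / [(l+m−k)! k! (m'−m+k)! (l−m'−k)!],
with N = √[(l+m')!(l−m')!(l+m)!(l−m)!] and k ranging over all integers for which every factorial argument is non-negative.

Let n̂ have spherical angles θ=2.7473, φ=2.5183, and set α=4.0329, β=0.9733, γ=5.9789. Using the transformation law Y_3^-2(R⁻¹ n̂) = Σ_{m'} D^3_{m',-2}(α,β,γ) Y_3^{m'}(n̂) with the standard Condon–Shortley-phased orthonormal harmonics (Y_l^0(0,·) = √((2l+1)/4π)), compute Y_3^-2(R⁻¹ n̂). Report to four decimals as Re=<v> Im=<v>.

Need the full column D^3_{m',-2} for m'=−3..3 at α=4.0329, β=0.9733, γ=5.9789.
cos(β/2)=0.883905, sin(β/2)=0.467667
d^3_{-3,-2}: single k=1 term ⇒ +0.618073;  D = +0.293362-0.544015i
d^3_{-2,-2}: k∈[0..1] ⇒ +0.476905 -0.667522 = -0.190617;  D = -0.073659-0.175810i
d^3_{-1,-2}: k∈[0..1] ⇒ -0.797928 +0.446743 = -0.351186;  D = +0.337242+0.097975i
d^3_{0,-2}: k∈[0..1] ⇒ +0.731234 -0.204701 = +0.526533;  D = +0.432002-0.301016i
d^3_{1,-2}: k∈[0..1] ⇒ -0.446743 +0.062530 = -0.384212;  D = +0.027225-0.383247i
d^3_{2,-2}: k∈[0..1] ⇒ +0.186866 -0.010462 = +0.176403;  D = -0.129023-0.120296i
d^3_{3,-2}: single k=0 term ⇒ -0.048436;  D = -0.047956+0.006802i
Y_3^{m'}(θ=2.7473,φ=2.5183) and Σ D·Y over m':
  (+0.2934-0.5440i)·(+0.0070-0.0226i)  (-0.0737-0.1758i)·(-0.0444-0.1320i)  (+0.3372+0.0980i)·(-0.3288-0.2364i)  (+0.4320-0.3010i)·(-0.4349+0.0000i)  (+0.0272-0.3832i)·(+0.3288-0.2364i)  (-0.1290-0.1203i)·(-0.0444+0.1320i)  (-0.0480+0.0068i)·(-0.0070-0.0226i)
Y_3^-2(R⁻¹ n̂) = -0.365344-0.117067i

Re=-0.3653 Im=-0.1171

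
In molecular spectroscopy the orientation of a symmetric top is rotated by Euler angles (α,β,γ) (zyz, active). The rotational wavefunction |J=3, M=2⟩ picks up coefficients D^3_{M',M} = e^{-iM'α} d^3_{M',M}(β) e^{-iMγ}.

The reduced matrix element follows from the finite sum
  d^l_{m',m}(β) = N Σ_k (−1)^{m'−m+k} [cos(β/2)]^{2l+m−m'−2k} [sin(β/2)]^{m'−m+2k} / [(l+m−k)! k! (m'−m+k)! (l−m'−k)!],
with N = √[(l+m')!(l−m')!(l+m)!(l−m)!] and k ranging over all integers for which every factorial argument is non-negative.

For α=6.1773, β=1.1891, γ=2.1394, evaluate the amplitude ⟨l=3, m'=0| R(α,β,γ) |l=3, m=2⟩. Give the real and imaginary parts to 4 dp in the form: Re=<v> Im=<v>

Split into d^3_{0,2}(β=1.1891) × two z-phases.
With c≡cos(β/2)=0.828401 and s≡sin(β/2)=0.560136, N=[6·6·120·1]^{1/2}=65.726707
The bounds max(0,m−m')=2 and min(l+m,l−m')=3 give 2 terms
  k=2: (−1)^0·65.7267/(12)·0.8284^4·0.5601^2 = +0.809300
  k=3: (−1)^1·65.7267/(12)·0.8284^2·0.5601^4 = -0.370012
d^3_{0,2}(1.1891) = +0.809300 -0.370012 = +0.439288
D = (+1.000000+0.000000i)·(+0.439288)·(-0.420130+0.907464i) = -0.184558+0.398638i

Re=-0.1846 Im=0.3986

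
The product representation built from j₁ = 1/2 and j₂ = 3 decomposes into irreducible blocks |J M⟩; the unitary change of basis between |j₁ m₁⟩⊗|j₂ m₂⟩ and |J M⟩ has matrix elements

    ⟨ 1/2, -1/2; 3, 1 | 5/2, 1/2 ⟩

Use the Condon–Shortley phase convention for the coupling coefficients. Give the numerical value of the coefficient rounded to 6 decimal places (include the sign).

-0.755929  (= −√(4/7))

√[6·1!0!5!/7! · 0!1!4!2!3!2!] = √(576/7)
  +(−1)^1/∏(1,0,0,3,0,2)! = -1/12  (running -1/12)
⟨..|..⟩ = √(576/7)·(-1/12) = -0.755929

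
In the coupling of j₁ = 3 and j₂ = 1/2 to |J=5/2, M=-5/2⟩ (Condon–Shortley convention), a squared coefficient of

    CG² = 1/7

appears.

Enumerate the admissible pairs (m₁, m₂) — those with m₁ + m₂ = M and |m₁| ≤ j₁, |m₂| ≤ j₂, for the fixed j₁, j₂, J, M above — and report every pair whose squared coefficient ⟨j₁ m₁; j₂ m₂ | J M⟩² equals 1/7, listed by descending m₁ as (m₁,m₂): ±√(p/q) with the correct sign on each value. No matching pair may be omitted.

(-2,-1/2): +√(1/7)

Admissible pairs with m₁+m₂ = M = -5/2: (-3,1/2), (-2,-1/2)
  (m₁,m₂)=(-2,-1/2): CG² = 1/7, CG = +√(1/7)   ← matches the target
  (m₁,m₂)=(-3,1/2): CG² = 6/7, CG = −√(6/7)
Pairs with CG² = 1/7: (-2,-1/2): +√(1/7)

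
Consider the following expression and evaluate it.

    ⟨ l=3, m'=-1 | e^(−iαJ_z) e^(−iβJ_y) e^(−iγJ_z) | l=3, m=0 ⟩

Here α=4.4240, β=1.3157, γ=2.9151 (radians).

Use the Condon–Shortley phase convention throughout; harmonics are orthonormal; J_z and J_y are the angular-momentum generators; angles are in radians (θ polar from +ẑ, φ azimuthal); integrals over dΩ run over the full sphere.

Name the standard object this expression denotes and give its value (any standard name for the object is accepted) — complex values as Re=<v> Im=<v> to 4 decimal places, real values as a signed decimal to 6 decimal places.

This is a Wigner D-matrix element — the rotation-matrix element ⟨l m'| R(α,β,γ) |l m⟩ in the angular-momentum basis.
First d^3_{-1,0}(β=1.3157), then the phase factors e^{-i(-1)α} and e^{-i(0)γ}:
Half-angle: c=0.791309, s=0.611417. N=√(2·24·6·6)=41.569219
Admissible k: 1..3 (factorial args all ≥0)
  k=1: (−1)^0·41.5692/(12)·0.7913^5·0.6114^1 = +0.657139
  k=2: (−1)^1·41.5692/(4)·0.7913^3·0.6114^3 = -1.176961
  k=3: (−1)^2·41.5692/(12)·0.7913^1·0.6114^5 = +0.234220
d^3_{-1,0}(1.3157) = +0.657139 -1.176961 +0.234220 = -0.285601
Attach z-rotation phases: D = e^{-i(-1)(4.4240)}·(-0.285601)·e^{-i(0)(2.9151)} = +0.081227+0.273807i

Wigner D-matrix element, Re=0.0812 Im=0.2738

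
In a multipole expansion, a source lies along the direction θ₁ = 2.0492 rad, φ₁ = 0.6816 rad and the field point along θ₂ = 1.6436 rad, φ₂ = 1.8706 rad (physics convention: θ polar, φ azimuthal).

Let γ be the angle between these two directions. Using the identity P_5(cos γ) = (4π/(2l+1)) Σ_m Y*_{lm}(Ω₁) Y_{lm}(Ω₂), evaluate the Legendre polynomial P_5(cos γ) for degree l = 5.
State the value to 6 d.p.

0.311396

Summing Y*_{l m}(θ₁,φ₁)·Y_{l m}(θ₂,φ₂) over m ∈ [−5, 5]; prefactor 4π/(2·5+1) = 1.142397:
  m=-5: Y*=-0.24686 - 0.06737j  Y=-0.45684 - 0.03285j  product 0.11056 + 0.03888j
  m=-4: Y*=0.38398 - 0.16926j  Y=-0.03835 + 0.09842j  product 0.00193 + 0.04429j
  m=-3: Y*=-0.10024 + 0.19540j  Y=-0.25592 - 0.20333j  product 0.06538 - 0.02962j
  m=-2: Y*=0.04615 + 0.21912j  Y=-0.09963 + 0.06810j  product -0.01952 - 0.01869j
  m=-1: Y*=-0.22606 - 0.18340j  Y=-0.08741 - 0.28276j  product -0.03210 + 0.07995j
  m=+0: Y*=-0.16121 + 0.00000j  Y=-0.12447 + 0.00000j  product 0.02007 + 0.00000j
  m=+1: Y*=0.22606 - 0.18340j  Y=0.08741 - 0.28276j  product -0.03210 - 0.07995j
  m=+2: Y*=0.04615 - 0.21912j  Y=-0.09963 - 0.06810j  product -0.01952 + 0.01869j
  m=+3: Y*=0.10024 + 0.19540j  Y=0.25592 - 0.20333j  product 0.06538 + 0.02962j
  m=+4: Y*=0.38398 + 0.16926j  Y=-0.03835 - 0.09842j  product 0.00193 - 0.04429j
  m=+5: Y*=0.24686 - 0.06737j  Y=0.45684 - 0.03285j  product 0.11056 - 0.03888j
Accumulated sum 0.27258 + 0.00000j; after 4π/(2l+1) scaling, 0.31140 + 0.00000j ⇒ P_5 = 0.311396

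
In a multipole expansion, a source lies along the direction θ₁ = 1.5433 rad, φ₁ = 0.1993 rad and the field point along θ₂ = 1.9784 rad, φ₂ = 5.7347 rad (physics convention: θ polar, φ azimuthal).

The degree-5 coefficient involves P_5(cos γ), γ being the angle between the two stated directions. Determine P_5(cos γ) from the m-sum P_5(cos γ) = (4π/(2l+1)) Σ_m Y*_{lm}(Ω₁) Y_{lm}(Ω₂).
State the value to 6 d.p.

-0.295982

Addition theorem: P_5(cos γ) = (4π/11) Σ_m Y*_{lm}(Ω₁) Y_{lm}(Ω₂), m = −5…5:
  term(m=-5) = -0.115950-0.078873i   from Y*(Ω₁)=+0.251661+0.388938i, Y(Ω₂)=-0.278914+0.117649i
  term(m=-4) = +0.016465-0.002496i   from Y*(Ω₁)=+0.028152+0.028824i, Y(Ω₂)=+0.241216-0.335643i
  term(m=-3) = +0.023711-0.029772i   from Y*(Ω₁)=-0.283662-0.193191i, Y(Ω₂)=-0.008272+0.110589i
  term(m=-2) = -0.001045-0.013865i   from Y*(Ω₁)=-0.042812-0.018030i, Y(Ω₂)=+0.136572+0.266333i
  term(m=-1) = -0.046537-0.043161i   from Y*(Ω₁)=+0.310506+0.062716i, Y(Ω₂)=-0.170975-0.104469i
  term(m=+0) = -0.012379+0.000000i   from Y*(Ω₁)=+0.048059-0.000000i, Y(Ω₂)=-0.257568+0.000000i
  term(m=+1) = -0.046537+0.043161i   from Y*(Ω₁)=-0.310506+0.062716i, Y(Ω₂)=+0.170975-0.104469i
  term(m=+2) = -0.001045+0.013865i   from Y*(Ω₁)=-0.042812+0.018030i, Y(Ω₂)=+0.136572-0.266333i
  term(m=+3) = +0.023711+0.029772i   from Y*(Ω₁)=+0.283662-0.193191i, Y(Ω₂)=+0.008272+0.110589i
  term(m=+4) = +0.016465+0.002496i   from Y*(Ω₁)=+0.028152-0.028824i, Y(Ω₂)=+0.241216+0.335643i
  term(m=+5) = -0.115950+0.078873i   from Y*(Ω₁)=-0.251661+0.388938i, Y(Ω₂)=+0.278914+0.117649i
Accumulated sum -0.259089+0.000000i; after 4π/(2l+1) scaling, -0.295982+0.000000i ⇒ P_5 = -0.295982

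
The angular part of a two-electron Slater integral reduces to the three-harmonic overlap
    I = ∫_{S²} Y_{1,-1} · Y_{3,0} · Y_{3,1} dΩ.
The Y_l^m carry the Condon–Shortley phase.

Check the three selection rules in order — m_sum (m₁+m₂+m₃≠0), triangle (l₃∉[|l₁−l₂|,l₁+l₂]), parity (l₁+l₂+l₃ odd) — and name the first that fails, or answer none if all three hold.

Σmᵢ = 0  ✓
l₃∈[|l₁−l₂|,l₁+l₂]=[2,4], have l₃=3  ✓
Σlᵢ = 7 ⇒ odd  ✗

parity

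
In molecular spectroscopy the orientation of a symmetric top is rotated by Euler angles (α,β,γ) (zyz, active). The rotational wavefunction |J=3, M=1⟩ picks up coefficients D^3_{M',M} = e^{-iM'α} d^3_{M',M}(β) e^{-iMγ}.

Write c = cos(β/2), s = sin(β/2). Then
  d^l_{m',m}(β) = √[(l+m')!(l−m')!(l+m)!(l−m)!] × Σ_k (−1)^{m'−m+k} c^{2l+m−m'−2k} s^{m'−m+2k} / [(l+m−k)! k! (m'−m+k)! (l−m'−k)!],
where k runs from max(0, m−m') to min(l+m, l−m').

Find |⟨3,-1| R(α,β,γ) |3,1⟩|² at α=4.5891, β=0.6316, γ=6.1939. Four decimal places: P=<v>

D^3_{-1,1}(4.5891,0.6316,6.1939) = e^{-i·-1·4.5891}·d^3_{-1,1}(0.6316)·e^{-i·1·6.1939}. Compute d first:
c=cos(0.631600/2)=0.950548, s=sin(0.631600/2)=0.310577; N=√[2·24·24·2]=48.000000
k: max(0,(1)−(-1))=2 … min(3+(1),3−(-1))=4
  k=2: (−1)^0·48.0000/(8)·0.9505^4·0.3106^2 = +0.472483
  k=3: (−1)^1·48.0000/(6)·0.9505^2·0.3106^4 = -0.067254
  k=4: (−1)^2·48.0000/(48)·0.9505^0·0.3106^6 = +0.000897
d^3_{-1,1}(0.6316) = +0.472483 -0.067254 +0.000897 = +0.406127
|D^3_{-1,1}|² = |d^3_{-1,1}(β)|² = (+0.406127)² = 0.164939 (the z-rotation phases have unit modulus)

P=0.1649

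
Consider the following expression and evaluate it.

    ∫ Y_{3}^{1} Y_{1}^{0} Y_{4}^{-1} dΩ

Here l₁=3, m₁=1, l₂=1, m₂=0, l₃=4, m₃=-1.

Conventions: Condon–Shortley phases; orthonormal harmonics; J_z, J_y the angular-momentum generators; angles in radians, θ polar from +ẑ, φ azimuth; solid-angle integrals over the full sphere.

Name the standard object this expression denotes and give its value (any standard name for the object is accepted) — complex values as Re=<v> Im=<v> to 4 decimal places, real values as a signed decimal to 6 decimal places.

Gaunt coefficient, -0.238414

This is a Gaunt coefficient — the integral of a triple product of spherical harmonics over the sphere.
m-sum 0 ✓  L=8 even ✓  2≤4≤4 ✓
Π(2lᵢ+1) = 7×3×9 = 189
triangle coeff Δ(3,1,4) = 1/252
Σ_t [0,0]: t=0:+1/36 = 1/36
(3j)²=4/63 [(3 1 4; 0 0 0)], sign=+1
Σ_t [0,0]: t=0:+1/48 = 1/48
(3j)²=5/84 [(3 1 4; 1 0 -1)], sign=-1
⇒ 4πI² = 5/7
I = (-1)√(5/7/(4π)) = -0.23841361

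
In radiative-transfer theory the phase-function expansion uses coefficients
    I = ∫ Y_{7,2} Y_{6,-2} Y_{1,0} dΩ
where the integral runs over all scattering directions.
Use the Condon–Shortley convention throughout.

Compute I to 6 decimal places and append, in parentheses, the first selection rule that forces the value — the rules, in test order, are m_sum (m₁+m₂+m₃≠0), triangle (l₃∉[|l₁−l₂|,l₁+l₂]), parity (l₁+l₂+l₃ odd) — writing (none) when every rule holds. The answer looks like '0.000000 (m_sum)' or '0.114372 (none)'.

0.234717 (none)

Checks pass: Σm=0; 14 even; l₃=1∈[1,13].
(2·7+1)(2·6+1)(2·1+1) = 585
Δ: 12! 2! 0! / 15! → 1/1365
sum: t=6:+1/518400 = 1/518400
3j²(7 6 1; 0 0 0) = Δ·Π!·Σ² = 7/195  (sign -1)
sum: t=4:+1/967680 = 1/967680
3j²(7 6 1; 2 -2 0) = Δ·Π!·Σ² = 3/91  (sign -1)
combine: 4πI² = 585·7/195·3/91 = 9/13
take √, sign +1: I = 0.23471705
No selection rule forces the value: the integral is nonzero (none).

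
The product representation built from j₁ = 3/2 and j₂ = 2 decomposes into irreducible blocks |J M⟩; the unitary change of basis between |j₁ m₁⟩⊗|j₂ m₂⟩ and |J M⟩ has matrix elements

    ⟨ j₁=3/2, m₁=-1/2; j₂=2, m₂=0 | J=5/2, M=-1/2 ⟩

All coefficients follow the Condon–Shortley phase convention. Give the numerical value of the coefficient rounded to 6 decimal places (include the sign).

-0.292770  (= −√(3/35))

triangle: 1!×2!×3!/7! = 12/5040
(j±m)!: 1!×2!×2!×2!×2!×3! = 96
prefactor² = (2J+1)×Δ×N² = 48/35
  k=0: +1/(0!×1!×2!×2!×0!×1!) = 1/4
  k=1: −1/(1!×0!×1!×1!×1!×2!) = -1/2
Σ = -1/4  ⇒  CG² = 48/35×(-1/4)² = 3/35
CG = −√(3/35) = -0.292770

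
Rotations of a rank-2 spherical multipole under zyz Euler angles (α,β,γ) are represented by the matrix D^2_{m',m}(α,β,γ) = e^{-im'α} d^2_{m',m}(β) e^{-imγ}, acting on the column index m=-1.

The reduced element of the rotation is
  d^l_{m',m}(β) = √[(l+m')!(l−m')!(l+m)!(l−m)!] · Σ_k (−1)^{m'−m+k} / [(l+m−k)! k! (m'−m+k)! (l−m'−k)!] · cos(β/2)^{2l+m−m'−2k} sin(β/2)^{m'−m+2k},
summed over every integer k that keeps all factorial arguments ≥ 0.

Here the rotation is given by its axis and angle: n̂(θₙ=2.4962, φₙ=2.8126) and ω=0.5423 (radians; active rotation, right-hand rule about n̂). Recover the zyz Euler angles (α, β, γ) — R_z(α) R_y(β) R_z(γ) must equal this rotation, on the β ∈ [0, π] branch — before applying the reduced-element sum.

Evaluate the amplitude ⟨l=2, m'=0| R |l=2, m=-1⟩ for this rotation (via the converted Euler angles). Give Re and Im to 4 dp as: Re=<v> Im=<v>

Axis–angle → zyz. n̂ = (sinθₙcosφₙ, sinθₙsinφₙ, cosθₙ) = (-0.569252, +0.194342, -0.798864), ω = 0.5423.
R = I cosω + sinω [n̂]ₓ + (1−cosω) n̂n̂ᵀ gives
  R = [+0.903017, +0.396427, +0.165548; -0.428172, +0.861943, +0.271520; -0.035055, -0.316070, +0.948088]
β = atan2(√(R₁₃²+R₂₃²), R₃₃) = 0.323628; α = atan2(R₂₃, R₁₃) mod 2π = 1.023269; γ = atan2(R₃₂, −R₃₁) mod 2π = 4.822847
D^2_{0,-1}(1.0233,0.3236,4.8228) = e^{-i·0·1.0233}·d^2_{0,-1}(0.3236)·e^{-i·-1·4.8228}. Compute d first:
c=cos(0.323628/2)=0.986937, s=sin(0.323628/2)=0.161109; N=√[2·2·1·6]=4.898979
k: max(0,(-1)−(0))=0 … min(2+(-1),2−(0))=1
  k=0: (−1)^1·4.8990/(2)·0.9869^3·0.1611^1 = -0.379370
  k=1: (−1)^2·4.8990/(2)·0.9869^1·0.1611^3 = +0.010109
d^2_{0,-1}(0.3236) = -0.379370 +0.010109 = -0.369260
D = (+1.000000+0.000000i)·(-0.369260)·(+0.110233-0.993906i) = -0.040705+0.367010i

Re=-0.0407 Im=0.3670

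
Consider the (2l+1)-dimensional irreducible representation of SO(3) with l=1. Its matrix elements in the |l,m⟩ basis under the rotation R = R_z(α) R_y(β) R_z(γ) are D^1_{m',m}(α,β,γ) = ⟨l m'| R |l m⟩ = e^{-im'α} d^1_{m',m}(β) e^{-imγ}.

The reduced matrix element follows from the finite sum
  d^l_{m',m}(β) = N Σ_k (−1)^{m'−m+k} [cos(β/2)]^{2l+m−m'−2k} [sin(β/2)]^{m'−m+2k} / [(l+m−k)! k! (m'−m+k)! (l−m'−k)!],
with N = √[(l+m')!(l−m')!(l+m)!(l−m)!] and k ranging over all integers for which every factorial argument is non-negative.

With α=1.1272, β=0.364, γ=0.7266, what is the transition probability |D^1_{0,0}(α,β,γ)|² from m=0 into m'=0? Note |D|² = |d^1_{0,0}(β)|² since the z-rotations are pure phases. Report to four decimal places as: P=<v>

D^1_{0,0}(1.1272,0.3640,0.7266) = e^{-i·0·1.1272}·d^1_{0,0}(0.3640)·e^{-i·0·0.7266}. Compute d first:
c=cos(0.364000/2)=0.983484, s=sin(0.364000/2)=0.180997; N=√[1·1·1·1]=1.000000
k: max(0,(0)−(0))=0 … min(1+(0),1−(0))=1
  k=0: (−1)^0·1.0000/(1)·0.9835^2·0.1810^0 = +0.967240
  k=1: (−1)^1·1.0000/(1)·0.9835^0·0.1810^2 = -0.032760
d^1_{0,0}(0.3640) = +0.967240 -0.032760 = +0.934480
|D^1_{0,0}|² = |d^1_{0,0}(β)|² = (+0.934480)² = 0.873253 (the z-rotation phases have unit modulus)

P=0.8733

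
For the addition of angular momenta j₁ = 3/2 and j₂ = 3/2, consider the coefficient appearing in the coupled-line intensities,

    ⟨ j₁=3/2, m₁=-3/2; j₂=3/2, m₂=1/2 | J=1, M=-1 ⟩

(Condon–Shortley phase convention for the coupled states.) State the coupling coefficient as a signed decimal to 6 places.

√[3·2!1!1!/5! · 0!3!2!1!0!2!] = √(6/5)
  +(−1)^2/∏(2,0,1,0,0,1)! = 1/2  (running 1/2)
⟨..|..⟩ = √(6/5)·(1/2) = +0.547723

+0.547723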